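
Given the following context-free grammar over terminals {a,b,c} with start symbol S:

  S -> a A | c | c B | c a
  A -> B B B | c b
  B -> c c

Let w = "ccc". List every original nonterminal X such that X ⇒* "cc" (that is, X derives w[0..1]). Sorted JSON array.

CNF form of G:
  S -> T0 B | T0 T2 | T2 A | c
  A -> B X3 | T0 T1
  B -> T0 T0
  T0 -> c
  T1 -> b
  T2 -> a
  X3 -> B B

Fill CYK table bottom-up, restricted to cells inside w[0..1]:
  cell(0,0) c: {S,T0}  orig:{S}
  cell(1,1) c: {S,T0}  orig:{S}
  cell(0,1) cc: {B}

Original NTs in T[0,1] deriving "cc": ["B"]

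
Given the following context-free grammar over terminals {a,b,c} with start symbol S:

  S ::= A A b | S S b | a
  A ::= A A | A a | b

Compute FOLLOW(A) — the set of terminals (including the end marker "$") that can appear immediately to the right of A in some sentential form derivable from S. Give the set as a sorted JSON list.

FIRST sets, iterate to fixpoint:
round 1:
  A via A→b: +{b}
  S via S→A A b: +{b}
  S via S→a: +{a}
  FIRST[S]={a,b}  FIRST[A]={b}
round 2: (stable)
  FIRST[S]={a,b}  FIRST[A]={b}

FOLLOW iteration:
FOLLOW(S) := {$}
iter 1:
  A→A A: FOLLOW(A) ⊇ FIRST(A) = {b}; new: +{b}
  A→A a: FOLLOW(A) ⊇ FIRST(a) = {a}; new: +{a}
  S→S S b: FOLLOW(S) ⊇ FIRST(S) = {a,b}; new: +{a,b}
  FOLLOW[S]={$,a,b}  FOLLOW[A]={a,b}
iter 2: (stable)
  FOLLOW[S]={$,a,b}  FOLLOW[A]={a,b}

FOLLOW(A) = ["a", "b"]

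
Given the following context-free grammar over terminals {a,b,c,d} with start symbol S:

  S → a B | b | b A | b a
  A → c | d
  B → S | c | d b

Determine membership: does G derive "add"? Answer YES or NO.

Convert to CNF:
  S -> T0 B | T1 A | T1 T0 | b
  A -> c | d
  B -> T0 B | T1 A | T1 T0 | T2 T1 | b | c
  T0 -> a
  T1 -> b
  T2 -> d

CYK fill:
  cell(0,0) a: {T0}  orig:{}
  cell(1,1) d: {A,T2}  orig:{A}
  cell(2,2) d: {A,T2}  orig:{A}
  cell(0,1) ad: ∅
  cell(1,2) dd: ∅
  cell(0,2) add: ∅

S ∉ T[0,2] ⇒ NO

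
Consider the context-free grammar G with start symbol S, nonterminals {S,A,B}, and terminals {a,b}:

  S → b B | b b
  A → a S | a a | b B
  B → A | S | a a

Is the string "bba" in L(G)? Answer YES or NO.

CNF form of G:
  S -> T1 B | T1 T1
  A -> T0 S | T0 T0 | T1 B
  B -> T0 S | T0 T0 | T1 B | T1 T1
  T0 -> a
  T1 -> b

CYK table (by increasing span):
  T[0,0] 'b' = {T1}  orig:{}
  T[1,1] 'b' = {T1}  orig:{}
  T[2,2] 'a' = {T0}  orig:{}
  T[0,1] 'bb' = {B,S}
  T[1,2] 'ba' = ∅
  T[0,2] 'bba' = ∅

S ∉ T[0,2] ⇒ NO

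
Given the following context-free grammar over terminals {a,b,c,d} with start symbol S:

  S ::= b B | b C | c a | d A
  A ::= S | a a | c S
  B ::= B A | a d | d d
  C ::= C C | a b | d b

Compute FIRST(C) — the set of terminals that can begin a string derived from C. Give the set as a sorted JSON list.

FIRST iteration:
round 1:
  A via A→a a: +{a}
  A via A→c S: +{c}
  B via B→a d: +{a}
  B via B→d d: +{d}
  C via C→a b: +{a}
  C via C→d b: +{d}
  S via S→b B: +{b}
  S via S→c a: +{c}
  S via S→d A: +{d}
  FIRST(S)={b,c,d}  FIRST(A)={a,c}  FIRST(B)={a,d}  FIRST(C)={a,d}
round 2:
  A via A→S: +{b,d}
  FIRST(S)={b,c,d}  FIRST(A)={a,b,c,d}  FIRST(B)={a,d}  FIRST(C)={a,d}
round 3: (no change)
  FIRST(S)={b,c,d}  FIRST(A)={a,b,c,d}  FIRST(B)={a,d}  FIRST(C)={a,d}

FIRST(C) = ["a", "d"]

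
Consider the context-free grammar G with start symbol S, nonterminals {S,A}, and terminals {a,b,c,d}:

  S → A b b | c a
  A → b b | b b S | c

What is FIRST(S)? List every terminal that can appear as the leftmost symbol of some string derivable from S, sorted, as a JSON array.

Compute FIRST by fixpoint:
[1]
  A via A→b b: +{b}
  A via A→c: +{c}
  S via S→A b b: +{b,c}
  FIRST(S)={b,c}  FIRST(A)={b,c}
[2] (stable)
  FIRST(S)={b,c}  FIRST(A)={b,c}

FIRST(S) = ["b", "c"]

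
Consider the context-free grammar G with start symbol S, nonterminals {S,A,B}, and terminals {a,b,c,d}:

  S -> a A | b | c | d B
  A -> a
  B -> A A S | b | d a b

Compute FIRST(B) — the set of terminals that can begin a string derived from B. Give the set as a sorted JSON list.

FIRST sets, iterate to fixpoint:
pass 1:
  A via A→a: +{a}
  B via B→A A S: +{a}
  B via B→b: +{b}
  B via B→d a b: +{d}
  S via S→a A: +{a}
  S via S→b: +{b}
  S via S→c: +{c}
  S via S→d B: +{d}
  FIRST[S]={a,b,c,d}  FIRST[A]={a}  FIRST[B]={a,b,d}
pass 2: (no change)
  FIRST[S]={a,b,c,d}  FIRST[A]={a}  FIRST[B]={a,b,d}

FIRST(B) = ["a", "b", "d"]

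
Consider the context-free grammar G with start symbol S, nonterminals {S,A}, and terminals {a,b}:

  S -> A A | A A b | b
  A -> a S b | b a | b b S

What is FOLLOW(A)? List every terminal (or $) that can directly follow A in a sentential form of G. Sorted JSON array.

Compute FIRST by fixpoint:
pass 1:
  A via A→a S b: +{a}
  A via A→b a: +{b}
  S via S→A A: +{a,b}
  S: {a,b}  A: {a,b}
pass 2: — fixpoint
  S: {a,b}  A: {a,b}

FOLLOW iteration:
initialize: $ ∈ FOLLOW(S)
pass 1:
  A→a S b: FOLLOW(S) ⊇ FIRST(b) = {b}; new: +{b}
  S→A A: FOLLOW(A) ⊇ FIRST(A) = {a,b}; new: +{a,b}
  S→A A: FOLLOW(A) ⊇ FOLLOW(S) ⊇ {$,b}; new: +{$}
  FOLLOW[S]={$,b}  FOLLOW[A]={$,a,b}
pass 2:
  A→b b S: FOLLOW(S) ⊇ FOLLOW(A) ⊇ {$,a,b}; new: +{a}
  FOLLOW[S]={$,a,b}  FOLLOW[A]={$,a,b}
pass 3: — fixpoint
  FOLLOW[S]={$,a,b}  FOLLOW[A]={$,a,b}

FOLLOW(A) = ["$", "a", "b"]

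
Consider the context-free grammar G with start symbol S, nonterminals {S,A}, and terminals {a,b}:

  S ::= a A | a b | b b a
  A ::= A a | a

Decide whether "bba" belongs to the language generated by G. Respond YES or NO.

CNF form of G:
  S -> T0 A | T0 T1 | T1 X2
  A -> A T0 | a
  T0 -> a
  T1 -> b
  X2 -> T1 T0

Fill CYK table bottom-up:
  cell(0,0) b: {T1}  orig:{}
  cell(1,1) b: {T1}  orig:{}
  cell(2,2) a: {A,T0}  orig:{A}
  cell(0,1) bb: ∅
  cell(1,2) ba: {X2}  orig:{}
  cell(0,2) bba: {S}

S ∈ T[0,2] ⇒ YES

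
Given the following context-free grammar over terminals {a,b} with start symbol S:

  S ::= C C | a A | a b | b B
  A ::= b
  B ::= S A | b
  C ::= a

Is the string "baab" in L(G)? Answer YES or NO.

Convert to CNF:
  S -> C C | T0 A | T0 T1 | T1 B
  A -> b
  B -> S A | b
  C -> a
  T0 -> a
  T1 -> b

CYK fill:
  T[0,0] 'b' = {A,B,T1}  orig:{A,B}
  T[1,1] 'a' = {C,T0}  orig:{C}
  T[2,2] 'a' = {C,T0}  orig:{C}
  T[3,3] 'b' = {A,B,T1}  orig:{A,B}
  T[0,1] 'ba' = ∅
  T[1,2] 'aa' = {S}
  T[2,3] 'ab' = {S}
  T[0,2] 'baa' = ∅
  T[1,3] 'aab' = {B}
  T[0,3] 'baab' = {S}

S ∈ T[0,3] ⇒ YES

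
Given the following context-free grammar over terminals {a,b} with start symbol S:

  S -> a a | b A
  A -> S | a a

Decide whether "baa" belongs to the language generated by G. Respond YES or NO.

Convert to CNF:
  S -> T0 T0 | T1 A
  A -> T0 T0 | T1 A
  T0 -> a
  T1 -> b

Fill CYK table bottom-up:
  T[0,0] 'b' = {T1}  orig:{}
  T[1,1] 'a' = {T0}  orig:{}
  T[2,2] 'a' = {T0}  orig:{}
  T[0,1] 'ba' = ∅
  T[1,2] 'aa' = {A,S}
  T[0,2] 'baa' = {A,S}

S ∈ T[0,2] ⇒ YES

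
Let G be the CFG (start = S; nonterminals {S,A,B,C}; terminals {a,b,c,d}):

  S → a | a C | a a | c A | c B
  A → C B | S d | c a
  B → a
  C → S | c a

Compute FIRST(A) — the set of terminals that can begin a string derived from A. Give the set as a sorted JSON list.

Compute FIRST by fixpoint:
[1]
  A via A→c a: +{c}
  B via B→a: +{a}
  C via C→c a: +{c}
  S via S→a: +{a}
  S via S→c A: +{c}
  FIRST(S)={a,c}  FIRST(A)={c}  FIRST(B)={a}  FIRST(C)={c}
[2]
  A via A→S d: +{a}
  C via C→S: +{a}
  FIRST(S)={a,c}  FIRST(A)={a,c}  FIRST(B)={a}  FIRST(C)={a,c}
[3] (no change)
  FIRST(S)={a,c}  FIRST(A)={a,c}  FIRST(B)={a}  FIRST(C)={a,c}

FIRST(A) = ["a", "c"]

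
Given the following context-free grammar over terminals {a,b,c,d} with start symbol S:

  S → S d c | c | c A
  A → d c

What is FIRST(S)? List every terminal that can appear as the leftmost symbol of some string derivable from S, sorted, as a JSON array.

Compute FIRST by fixpoint:
round 1:
  A via A→d c: +{d}
  S via S→c: +{c}
  S: {c}  A: {d}
round 2: (no change)
  S: {c}  A: {d}

FIRST(S) = ["c"]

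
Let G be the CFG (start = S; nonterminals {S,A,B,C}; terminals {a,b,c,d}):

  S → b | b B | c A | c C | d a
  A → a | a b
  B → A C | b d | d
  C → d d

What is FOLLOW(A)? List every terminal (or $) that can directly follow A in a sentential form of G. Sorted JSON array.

FIRST sets, iterate to fixpoint:
iter 1:
  A via A→a: +{a}
  B via B→A C: +{a}
  B via B→b d: +{b}
  B via B→d: +{d}
  C via C→d d: +{d}
  S via S→b: +{b}
  S via S→c A: +{c}
  S via S→d a: +{d}
  FIRST(S)={b,c,d}  FIRST(A)={a}  FIRST(B)={a,b,d}  FIRST(C)={d}
iter 2: (stable)
  FIRST(S)={b,c,d}  FIRST(A)={a}  FIRST(B)={a,b,d}  FIRST(C)={d}

FOLLOW sets:
seed FOLLOW(S) with $
[1]
  B→A C: FOLLOW(A) ⊇ FIRST(C) = {d}; new: +{d}
  S→b B: FOLLOW(B) ⊇ FOLLOW(S) ⊇ {$}; new: +{$}
  S→c A: FOLLOW(A) ⊇ FOLLOW(S) ⊇ {$}; new: +{$}
  S→c C: FOLLOW(C) ⊇ FOLLOW(S) ⊇ {$}; new: +{$}
  S: {$}  A: {$,d}  B: {$}  C: {$}
[2] (no change)
  S: {$}  A: {$,d}  B: {$}  C: {$}

FOLLOW(A) = ["$", "d"]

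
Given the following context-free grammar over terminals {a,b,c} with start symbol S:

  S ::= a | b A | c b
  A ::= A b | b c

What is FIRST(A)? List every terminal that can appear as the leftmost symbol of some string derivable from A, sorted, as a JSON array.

Compute FIRST by fixpoint:
pass 1:
  A via A→b c: +{b}
  S via S→a: +{a}
  S via S→b A: +{b}
  S via S→c b: +{c}
  FIRST[S]={a,b,c}  FIRST[A]={b}
pass 2: (stable)
  FIRST[S]={a,b,c}  FIRST[A]={b}

FIRST(A) = ["b"]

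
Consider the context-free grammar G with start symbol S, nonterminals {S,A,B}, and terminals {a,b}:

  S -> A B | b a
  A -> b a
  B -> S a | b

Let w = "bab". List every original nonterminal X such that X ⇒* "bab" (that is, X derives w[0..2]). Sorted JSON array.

Convert to CNF:
  S -> A B | T0 T1
  A -> T0 T1
  B -> S T1 | b
  T0 -> b
  T1 -> a

CYK table (by increasing span) (cells [i..j] with 0 ≤ i ≤ j ≤ 2 only):
  [0..0]={B,T0}  "b"  orig:{B}
  [1..1]={T1}  "a"  orig:{}
  [2..2]={B,T0}  "b"  orig:{B}
  [0..1]={A,S}  "ba"
  [1..2]=∅  "ab"
  [0..2]={S}  "bab"

Original NTs in T[0,2] deriving "bab": ["S"]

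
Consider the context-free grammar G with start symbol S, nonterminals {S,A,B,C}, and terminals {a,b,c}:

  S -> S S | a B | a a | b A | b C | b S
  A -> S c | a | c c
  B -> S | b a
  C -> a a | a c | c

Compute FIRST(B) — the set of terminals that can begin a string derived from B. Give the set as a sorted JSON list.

Compute FIRST by fixpoint:
[1]
  A via A→a: +{a}
  A via A→c c: +{c}
  B via B→b a: +{b}
  C via C→a a: +{a}
  C via C→c: +{c}
  S via S→a B: +{a}
  S via S→b A: +{b}
  FIRST[S]={a,b}  FIRST[A]={a,c}  FIRST[B]={b}  FIRST[C]={a,c}
[2]
  A via A→S c: +{b}
  B via B→S: +{a}
  FIRST[S]={a,b}  FIRST[A]={a,b,c}  FIRST[B]={a,b}  FIRST[C]={a,c}
[3] (stable)
  FIRST[S]={a,b}  FIRST[A]={a,b,c}  FIRST[B]={a,b}  FIRST[C]={a,c}

FIRST(B) = ["a", "b"]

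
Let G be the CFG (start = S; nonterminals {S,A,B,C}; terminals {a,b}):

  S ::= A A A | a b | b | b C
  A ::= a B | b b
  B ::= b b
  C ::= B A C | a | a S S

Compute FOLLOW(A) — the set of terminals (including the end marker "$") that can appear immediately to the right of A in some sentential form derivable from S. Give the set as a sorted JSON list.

FIRST iteration:
[1]
  A via A→a B: +{a}
  A via A→b b: +{b}
  B via B→b b: +{b}
  C via C→B A C: +{b}
  C via C→a: +{a}
  S via S→A A A: +{a,b}
  FIRST(S)={a,b}  FIRST(A)={a,b}  FIRST(B)={b}  FIRST(C)={a,b}
[2] — fixpoint
  FIRST(S)={a,b}  FIRST(A)={a,b}  FIRST(B)={b}  FIRST(C)={a,b}

FOLLOW iteration:
seed FOLLOW(S) with $
iter 1:
  C→B A C: FOLLOW(B) ⊇ FIRST(A) = {a,b}; new: +{a,b}
  C→B A C: FOLLOW(A) ⊇ FIRST(C) = {a,b}; new: +{a,b}
  C→a S S: FOLLOW(S) ⊇ FIRST(S) = {a,b}; new: +{a,b}
  S→A A A: FOLLOW(A) ⊇ FOLLOW(S) ⊇ {$,a,b}; new: +{$}
  S→b C: FOLLOW(C) ⊇ FOLLOW(S) ⊇ {$,a,b}; new: +{$,a,b}
  FOLLOW[S]={$,a,b}  FOLLOW[A]={$,a,b}  FOLLOW[B]={a,b}  FOLLOW[C]={$,a,b}
iter 2:
  A→a B: FOLLOW(B) ⊇ FOLLOW(A) ⊇ {$,a,b}; new: +{$}
  FOLLOW[S]={$,a,b}  FOLLOW[A]={$,a,b}  FOLLOW[B]={$,a,b}  FOLLOW[C]={$,a,b}
iter 3: — fixpoint
  FOLLOW[S]={$,a,b}  FOLLOW[A]={$,a,b}  FOLLOW[B]={$,a,b}  FOLLOW[C]={$,a,b}

FOLLOW(A) = ["$", "a", "b"]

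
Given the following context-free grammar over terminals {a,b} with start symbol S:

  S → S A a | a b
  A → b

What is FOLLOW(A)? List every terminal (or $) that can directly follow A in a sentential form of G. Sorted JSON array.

FIRST sets, iterate to fixpoint:
[1]
  A via A→b: +{b}
  S via S→a b: +{a}
  FIRST[S]={a}  FIRST[A]={b}
[2] — fixpoint
  FIRST[S]={a}  FIRST[A]={b}

FOLLOW iteration:
initialize: $ ∈ FOLLOW(S)
[1]
  S→S A a: FOLLOW(S) ⊇ FIRST(A) = {b}; new: +{b}
  S→S A a: FOLLOW(A) ⊇ FIRST(a) = {a}; new: +{a}
  FOLLOW[S]={$,b}  FOLLOW[A]={a}
[2] (no change)
  FOLLOW[S]={$,b}  FOLLOW[A]={a}

FOLLOW(A) = ["a"]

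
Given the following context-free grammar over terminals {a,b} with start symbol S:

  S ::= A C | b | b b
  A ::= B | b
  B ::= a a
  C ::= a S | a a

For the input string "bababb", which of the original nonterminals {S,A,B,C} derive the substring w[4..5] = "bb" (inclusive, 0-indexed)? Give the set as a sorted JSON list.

Convert to CNF:
  S -> A C | T1 T1 | b
  A -> T0 T0 | b
  B -> T0 T0
  C -> T0 S | T0 T0
  T0 -> a
  T1 -> b

Fill CYK table bottom-up, restricted to cells inside w[4..5]:
  T[4,4] 'b' = {A,S,T1}  orig:{A,S}
  T[5,5] 'b' = {A,S,T1}  orig:{A,S}
  T[4,5] 'bb' = {S}

Original NTs in T[4,5] deriving "bb": ["S"]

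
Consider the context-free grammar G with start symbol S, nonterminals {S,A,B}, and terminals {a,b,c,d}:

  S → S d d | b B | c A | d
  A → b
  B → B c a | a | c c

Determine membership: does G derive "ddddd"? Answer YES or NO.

CNF form of G:
  S -> S X5 | T0 A | T3 B | d
  A -> b
  B -> B X4 | T0 T0 | a
  T0 -> c
  T1 -> a
  T2 -> d
  T3 -> b
  X4 -> T0 T1
  X5 -> T2 T2

Fill CYK table bottom-up:
  [0..0]={S,T2}  "d"  orig:{S}
  [1..1]={S,T2}  "d"  orig:{S}
  [2..2]={S,T2}  "d"  orig:{S}
  [3..3]={S,T2}  "d"  orig:{S}
  [4..4]={S,T2}  "d"  orig:{S}
  [0..1]={X5}  "dd"  orig:{}
  [1..2]={X5}  "dd"  orig:{}
  [2..3]={X5}  "dd"  orig:{}
  [3..4]={X5}  "dd"  orig:{}
  [0..2]={S}  "ddd"
  [1..3]={S}  "ddd"
  [2..4]={S}  "ddd"
  [0..3]=∅  "dddd"
  [1..4]=∅  "dddd"
  [0..4]={S}  "ddddd"

S ∈ T[0,4] ⇒ YES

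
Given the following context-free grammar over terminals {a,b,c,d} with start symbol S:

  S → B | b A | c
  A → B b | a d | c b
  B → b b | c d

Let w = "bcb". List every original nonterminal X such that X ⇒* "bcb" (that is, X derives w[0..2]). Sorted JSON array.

Convert to CNF:
  S -> T0 A | T0 T0 | T3 T2 | c
  A -> B T0 | T1 T2 | T3 T0
  B -> T0 T0 | T3 T2
  T0 -> b
  T1 -> a
  T2 -> d
  T3 -> c

CYK fill (cells [i..j] with 0 ≤ i ≤ j ≤ 2 only):
  T[0,0] 'b' = {T0}  orig:{}
  T[1,1] 'c' = {S,T3}  orig:{S}
  T[2,2] 'b' = {T0}  orig:{}
  T[0,1] 'bc' = ∅
  T[1,2] 'cb' = {A}
  T[0,2] 'bcb' = {S}

Original NTs in T[0,2] deriving "bcb": ["S"]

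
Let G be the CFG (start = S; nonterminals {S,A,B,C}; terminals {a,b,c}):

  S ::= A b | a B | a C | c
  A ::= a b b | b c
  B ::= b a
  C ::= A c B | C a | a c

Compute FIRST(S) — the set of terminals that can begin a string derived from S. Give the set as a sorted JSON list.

Compute FIRST by fixpoint:
pass 1:
  A via A→a b b: +{a}
  A via A→b c: +{b}
  B via B→b a: +{b}
  C via C→A c B: +{a,b}
  S via S→A b: +{a,b}
  S via S→c: +{c}
  S: {a,b,c}  A: {a,b}  B: {b}  C: {a,b}
pass 2: (stable)
  S: {a,b,c}  A: {a,b}  B: {b}  C: {a,b}

FIRST(S) = ["a", "b", "c"]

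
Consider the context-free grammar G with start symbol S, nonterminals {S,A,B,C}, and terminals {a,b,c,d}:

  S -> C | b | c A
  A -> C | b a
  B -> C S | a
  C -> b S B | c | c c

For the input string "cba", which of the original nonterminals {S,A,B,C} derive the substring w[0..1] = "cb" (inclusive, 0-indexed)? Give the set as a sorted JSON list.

Convert to CNF:
  S -> T0 X5 | T2 A | T2 T2 | b | c
  A -> T0 T1 | T0 X3 | T2 T2 | c
  B -> C S | a
  C -> T0 X4 | T2 T2 | c
  T0 -> b
  T1 -> a
  T2 -> c
  X3 -> S B
  X4 -> S B
  X5 -> S B

Fill CYK table bottom-up — only the sub-triangle for w[0..1]:
  cell(0,0) c: {A,C,S,T2}  orig:{A,C,S}
  cell(1,1) b: {S,T0}  orig:{S}
  cell(0,1) cb: {B}

Original NTs in T[0,1] deriving "cb": ["B"]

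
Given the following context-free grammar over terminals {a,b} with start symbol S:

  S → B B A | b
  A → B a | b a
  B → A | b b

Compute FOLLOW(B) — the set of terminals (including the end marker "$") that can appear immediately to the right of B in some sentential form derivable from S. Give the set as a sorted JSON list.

Compute FIRST by fixpoint:
[1]
  A via A→b a: +{b}
  B via B→A: +{b}
  S via S→B B A: +{b}
  FIRST[S]={b}  FIRST[A]={b}  FIRST[B]={b}
[2] — fixpoint
  FIRST[S]={b}  FIRST[A]={b}  FIRST[B]={b}

FOLLOW iteration:
FOLLOW(S) := {$}
round 1:
  A→B a: FOLLOW(B) ⊇ FIRST(a) = {a}; new: +{a}
  B→A: FOLLOW(A) ⊇ FOLLOW(B) ⊇ {a}; new: +{a}
  S→B B A: FOLLOW(B) ⊇ FIRST(B) = {b}; new: +{b}
  S→B B A: FOLLOW(A) ⊇ FOLLOW(S) ⊇ {$}; new: +{$}
  FOLLOW(S)={$}  FOLLOW(A)={$,a}  FOLLOW(B)={a,b}
round 2:
  B→A: FOLLOW(A) ⊇ FOLLOW(B) ⊇ {a,b}; new: +{b}
  FOLLOW(S)={$}  FOLLOW(A)={$,a,b}  FOLLOW(B)={a,b}
round 3: (stable)
  FOLLOW(S)={$}  FOLLOW(A)={$,a,b}  FOLLOW(B)={a,b}

FOLLOW(B) = ["a", "b"]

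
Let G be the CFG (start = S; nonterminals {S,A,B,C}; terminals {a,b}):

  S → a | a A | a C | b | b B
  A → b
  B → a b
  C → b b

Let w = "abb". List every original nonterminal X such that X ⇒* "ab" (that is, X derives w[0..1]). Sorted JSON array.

Convert to CNF:
  S -> T0 A | T0 C | T1 B | a | b
  A -> b
  B -> T0 T1
  C -> T1 T1
  T0 -> a
  T1 -> b

Fill CYK table bottom-up — only the sub-triangle for w[0..1]:
  T[0,0] 'a' = {S,T0}  orig:{S}
  T[1,1] 'b' = {A,S,T1}  orig:{A,S}
  T[0,1] 'ab' = {B,S}

Original NTs in T[0,1] deriving "ab": ["B", "S"]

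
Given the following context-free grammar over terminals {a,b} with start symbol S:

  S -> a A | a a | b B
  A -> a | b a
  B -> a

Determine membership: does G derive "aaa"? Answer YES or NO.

CNF form of G:
  S -> T0 B | T1 A | T1 T1
  A -> T0 T1 | a
  B -> a
  T0 -> b
  T1 -> a

Fill CYK table bottom-up:
  cell(0,0) a: {A,B,T1}  orig:{A,B}
  cell(1,1) a: {A,B,T1}  orig:{A,B}
  cell(2,2) a: {A,B,T1}  orig:{A,B}
  cell(0,1) aa: {S}
  cell(1,2) aa: {S}
  cell(0,2) aaa: ∅

S ∉ T[0,2] ⇒ NO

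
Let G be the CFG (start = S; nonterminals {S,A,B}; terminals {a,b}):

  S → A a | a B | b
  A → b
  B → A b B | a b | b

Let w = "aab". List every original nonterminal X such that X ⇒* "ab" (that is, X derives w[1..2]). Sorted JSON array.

CNF form of G:
  S -> A T1 | T1 B | b
  A -> b
  B -> A X2 | T1 T0 | b
  T0 -> b
  T1 -> a
  X2 -> T0 B

CYK table (by increasing span), restricted to cells inside w[1..2]:
  cell(1,1) a: {T1}  orig:{}
  cell(2,2) b: {A,B,S,T0}  orig:{A,B,S}
  cell(1,2) ab: {B,S}

Original NTs in T[1,2] deriving "ab": ["B", "S"]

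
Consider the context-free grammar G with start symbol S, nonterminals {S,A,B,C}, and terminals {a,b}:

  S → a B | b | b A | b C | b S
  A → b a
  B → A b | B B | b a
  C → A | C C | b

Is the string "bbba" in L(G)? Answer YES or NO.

CNF form of G:
  S -> T0 A | T0 C | T0 S | T1 B | b
  A -> T0 T1
  B -> A T0 | B B | T0 T1
  C -> C C | T0 T1 | b
  T0 -> b
  T1 -> a

CYK fill:
  [0..0]={C,S,T0}  "b"  orig:{C,S}
  [1..1]={C,S,T0}  "b"  orig:{C,S}
  [2..2]={C,S,T0}  "b"  orig:{C,S}
  [3..3]={T1}  "a"  orig:{}
  [0..1]={C,S}  "bb"
  [1..2]={C,S}  "bb"
  [2..3]={A,B,C}  "ba"
  [0..2]={C,S}  "bbb"
  [1..3]={C,S}  "bba"
  [0..3]={C,S}  "bbba"

S ∈ T[0,3] ⇒ YES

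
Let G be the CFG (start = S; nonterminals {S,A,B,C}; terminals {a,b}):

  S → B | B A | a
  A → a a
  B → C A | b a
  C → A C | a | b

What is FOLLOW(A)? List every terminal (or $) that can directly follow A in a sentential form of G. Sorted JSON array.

Compute FIRST by fixpoint:
[1]
  A via A→a a: +{a}
  B via B→b a: +{b}
  C via C→A C: +{a}
  C via C→b: +{b}
  S via S→B: +{b}
  S via S→a: +{a}
  FIRST[S]={a,b}  FIRST[A]={a}  FIRST[B]={b}  FIRST[C]={a,b}
[2]
  B via B→C A: +{a}
  FIRST[S]={a,b}  FIRST[A]={a}  FIRST[B]={a,b}  FIRST[C]={a,b}
[3] (no change)
  FIRST[S]={a,b}  FIRST[A]={a}  FIRST[B]={a,b}  FIRST[C]={a,b}

Compute FOLLOW by fixpoint:
initialize: $ ∈ FOLLOW(S)
iter 1:
  B→C A: FOLLOW(C) ⊇ FIRST(A) = {a}; new: +{a}
  C→A C: FOLLOW(A) ⊇ FIRST(C) = {a,b}; new: +{a,b}
  S→B: FOLLOW(B) ⊇ FOLLOW(S) ⊇ {$}; new: +{$}
  S→B A: FOLLOW(B) ⊇ FIRST(A) = {a}; new: +{a}
  S→B A: FOLLOW(A) ⊇ FOLLOW(S) ⊇ {$}; new: +{$}
  S: {$}  A: {$,a,b}  B: {$,a}  C: {a}
iter 2: done
  S: {$}  A: {$,a,b}  B: {$,a}  C: {a}

FOLLOW(A) = ["$", "a", "b"]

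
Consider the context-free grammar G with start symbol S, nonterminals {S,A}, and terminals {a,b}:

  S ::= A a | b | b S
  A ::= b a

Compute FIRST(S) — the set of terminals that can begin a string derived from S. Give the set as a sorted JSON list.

Compute FIRST by fixpoint:
round 1:
  A via A→b a: +{b}
  S via S→A a: +{b}
  S: {b}  A: {b}
round 2: (no change)
  S: {b}  A: {b}

FIRST(S) = ["b"]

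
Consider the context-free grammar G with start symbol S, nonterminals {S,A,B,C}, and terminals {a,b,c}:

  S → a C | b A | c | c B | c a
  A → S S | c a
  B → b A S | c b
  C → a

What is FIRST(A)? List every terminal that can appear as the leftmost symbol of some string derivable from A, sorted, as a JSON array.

FIRST iteration:
round 1:
  A via A→c a: +{c}
  B via B→b A S: +{b}
  B via B→c b: +{c}
  C via C→a: +{a}
  S via S→a C: +{a}
  S via S→b A: +{b}
  S via S→c: +{c}
  S: {a,b,c}  A: {c}  B: {b,c}  C: {a}
round 2:
  A via A→S S: +{a,b}
  S: {a,b,c}  A: {a,b,c}  B: {b,c}  C: {a}
round 3: done
  S: {a,b,c}  A: {a,b,c}  B: {b,c}  C: {a}

FIRST(A) = ["a", "b", "c"]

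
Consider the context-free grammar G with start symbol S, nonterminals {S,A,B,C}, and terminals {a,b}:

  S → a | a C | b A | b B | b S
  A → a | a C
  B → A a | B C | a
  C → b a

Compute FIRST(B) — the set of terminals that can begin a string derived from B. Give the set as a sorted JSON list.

FIRST iteration:
[1]
  A via A→a: +{a}
  B via B→A a: +{a}
  C via C→b a: +{b}
  S via S→a: +{a}
  S via S→b A: +{b}
  FIRST[S]={a,b}  FIRST[A]={a}  FIRST[B]={a}  FIRST[C]={b}
[2] done
  FIRST[S]={a,b}  FIRST[A]={a}  FIRST[B]={a}  FIRST[C]={b}

FIRST(B) = ["a"]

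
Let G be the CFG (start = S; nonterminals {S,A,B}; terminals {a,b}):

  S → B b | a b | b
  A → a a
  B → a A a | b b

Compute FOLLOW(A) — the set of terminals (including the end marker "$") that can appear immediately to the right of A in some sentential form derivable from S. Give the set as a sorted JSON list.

Compute FIRST by fixpoint:
pass 1:
  A via A→a a: +{a}
  B via B→a A a: +{a}
  B via B→b b: +{b}
  S via S→B b: +{a,b}
  FIRST[S]={a,b}  FIRST[A]={a}  FIRST[B]={a,b}
pass 2: (no change)
  FIRST[S]={a,b}  FIRST[A]={a}  FIRST[B]={a,b}

FOLLOW iteration:
initialize: $ ∈ FOLLOW(S)
pass 1:
  B→a A a: FOLLOW(A) ⊇ FIRST(a) = {a}; new: +{a}
  S→B b: FOLLOW(B) ⊇ FIRST(b) = {b}; new: +{b}
  FOLLOW[S]={$}  FOLLOW[A]={a}  FOLLOW[B]={b}
pass 2: (no change)
  FOLLOW[S]={$}  FOLLOW[A]={a}  FOLLOW[B]={b}

FOLLOW(A) = ["a"]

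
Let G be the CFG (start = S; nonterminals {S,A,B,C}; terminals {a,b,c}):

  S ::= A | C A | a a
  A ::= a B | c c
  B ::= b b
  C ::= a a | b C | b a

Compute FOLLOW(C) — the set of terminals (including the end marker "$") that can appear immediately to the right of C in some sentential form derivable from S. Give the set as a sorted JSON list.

FIRST iteration:
iter 1:
  A via A→a B: +{a}
  A via A→c c: +{c}
  B via B→b b: +{b}
  C via C→a a: +{a}
  C via C→b C: +{b}
  S via S→A: +{a,c}
  S via S→C A: +{b}
  FIRST(S)={a,b,c}  FIRST(A)={a,c}  FIRST(B)={b}  FIRST(C)={a,b}
iter 2: (stable)
  FIRST(S)={a,b,c}  FIRST(A)={a,c}  FIRST(B)={b}  FIRST(C)={a,b}

Compute FOLLOW by fixpoint:
seed FOLLOW(S) with $
[1]
  S→A: FOLLOW(A) ⊇ FOLLOW(S) ⊇ {$}; new: +{$}
  S→C A: FOLLOW(C) ⊇ FIRST(A) = {a,c}; new: +{a,c}
  FOLLOW(S)={$}  FOLLOW(A)={$}  FOLLOW(B)={}  FOLLOW(C)={a,c}
[2]
  A→a B: FOLLOW(B) ⊇ FOLLOW(A) ⊇ {$}; new: +{$}
  FOLLOW(S)={$}  FOLLOW(A)={$}  FOLLOW(B)={$}  FOLLOW(C)={a,c}
[3] (stable)
  FOLLOW(S)={$}  FOLLOW(A)={$}  FOLLOW(B)={$}  FOLLOW(C)={a,c}

FOLLOW(C) = ["a", "c"]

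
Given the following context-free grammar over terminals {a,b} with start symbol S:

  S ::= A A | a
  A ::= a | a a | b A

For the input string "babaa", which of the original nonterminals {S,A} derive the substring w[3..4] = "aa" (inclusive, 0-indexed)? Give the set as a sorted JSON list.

CNF form of G:
  S -> A A | a
  A -> T0 T0 | T1 A | a
  T0 -> a
  T1 -> b

Fill CYK table bottom-up (cells [i..j] with 3 ≤ i ≤ j ≤ 4 only):
  [3..3]={A,S,T0}  "a"  orig:{A,S}
  [4..4]={A,S,T0}  "a"  orig:{A,S}
  [3..4]={A,S}  "aa"

Original NTs in T[3,4] deriving "aa": ["A", "S"]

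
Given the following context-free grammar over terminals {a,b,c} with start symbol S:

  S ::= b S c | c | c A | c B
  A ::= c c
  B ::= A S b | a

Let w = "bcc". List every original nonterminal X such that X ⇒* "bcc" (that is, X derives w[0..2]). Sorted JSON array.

CNF form of G:
  S -> T0 A | T0 B | T1 X3 | c
  A -> T0 T0
  B -> A X2 | a
  T0 -> c
  T1 -> b
  X2 -> S T1
  X3 -> S T0

CYK table (by increasing span) — only the sub-triangle for w[0..2]:
  cell(0,0) b: {T1}  orig:{}
  cell(1,1) c: {S,T0}  orig:{S}
  cell(2,2) c: {S,T0}  orig:{S}
  cell(0,1) bc: ∅
  cell(1,2) cc: {A,X3}  orig:{A}
  cell(0,2) bcc: {S}

Original NTs in T[0,2] deriving "bcc": ["S"]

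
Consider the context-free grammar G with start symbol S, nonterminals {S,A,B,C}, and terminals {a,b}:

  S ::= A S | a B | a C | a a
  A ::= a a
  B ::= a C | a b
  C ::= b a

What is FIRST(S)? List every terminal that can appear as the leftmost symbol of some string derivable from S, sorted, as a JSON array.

FIRST iteration:
pass 1:
  A via A→a a: +{a}
  B via B→a C: +{a}
  C via C→b a: +{b}
  S via S→A S: +{a}
  S: {a}  A: {a}  B: {a}  C: {b}
pass 2: done
  S: {a}  A: {a}  B: {a}  C: {b}

FIRST(S) = ["a"]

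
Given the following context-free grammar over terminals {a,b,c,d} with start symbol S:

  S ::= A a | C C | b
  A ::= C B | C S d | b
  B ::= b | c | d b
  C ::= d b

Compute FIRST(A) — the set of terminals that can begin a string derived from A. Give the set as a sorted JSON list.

Compute FIRST by fixpoint:
iter 1:
  A via A→b: +{b}
  B via B→b: +{b}
  B via B→c: +{c}
  B via B→d b: +{d}
  C via C→d b: +{d}
  S via S→A a: +{b}
  S via S→C C: +{d}
  S: {b,d}  A: {b}  B: {b,c,d}  C: {d}
iter 2:
  A via A→C B: +{d}
  S: {b,d}  A: {b,d}  B: {b,c,d}  C: {d}
iter 3: done
  S: {b,d}  A: {b,d}  B: {b,c,d}  C: {d}

FIRST(A) = ["b", "d"]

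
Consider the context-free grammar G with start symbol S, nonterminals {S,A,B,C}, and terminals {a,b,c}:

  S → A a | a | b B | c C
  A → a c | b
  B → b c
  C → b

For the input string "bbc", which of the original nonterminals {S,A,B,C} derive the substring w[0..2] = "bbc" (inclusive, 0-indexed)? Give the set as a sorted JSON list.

CNF form of G:
  S -> A T0 | T1 C | T2 B | a
  A -> T0 T1 | b
  B -> T2 T1
  C -> b
  T0 -> a
  T1 -> c
  T2 -> b

Fill CYK table bottom-up, restricted to cells inside w[0..2]:
  T[0,0] 'b' = {A,C,T2}  orig:{A,C}
  T[1,1] 'b' = {A,C,T2}  orig:{A,C}
  T[2,2] 'c' = {T1}  orig:{}
  T[0,1] 'bb' = ∅
  T[1,2] 'bc' = {B}
  T[0,2] 'bbc' = {S}

Original NTs in T[0,2] deriving "bbc": ["S"]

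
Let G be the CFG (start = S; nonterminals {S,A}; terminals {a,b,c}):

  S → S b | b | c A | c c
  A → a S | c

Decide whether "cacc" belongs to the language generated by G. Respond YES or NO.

Convert to CNF:
  S -> S T1 | T2 A | T2 T2 | b
  A -> T0 S | c
  T0 -> a
  T1 -> b
  T2 -> c

CYK table (by increasing span):
  T[0,0] 'c' = {A,T2}  orig:{A}
  T[1,1] 'a' = {T0}  orig:{}
  T[2,2] 'c' = {A,T2}  orig:{A}
  T[3,3] 'c' = {A,T2}  orig:{A}
  T[0,1] 'ca' = ∅
  T[1,2] 'ac' = ∅
  T[2,3] 'cc' = {S}
  T[0,2] 'cac' = ∅
  T[1,3] 'acc' = {A}
  T[0,3] 'cacc' = {S}

S ∈ T[0,3] ⇒ YES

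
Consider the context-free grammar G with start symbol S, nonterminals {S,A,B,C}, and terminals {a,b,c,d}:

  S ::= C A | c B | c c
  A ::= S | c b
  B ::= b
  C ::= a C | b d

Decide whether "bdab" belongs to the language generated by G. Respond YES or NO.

Convert to CNF:
  S -> C A | T0 B | T0 T0
  A -> C A | T0 B | T0 T0 | T0 T1
  B -> b
  C -> T1 T3 | T2 C
  T0 -> c
  T1 -> b
  T2 -> a
  T3 -> d

CYK fill:
  cell(0,0) b: {B,T1}  orig:{B}
  cell(1,1) d: {T3}  orig:{}
  cell(2,2) a: {T2}  orig:{}
  cell(3,3) b: {B,T1}  orig:{B}
  cell(0,1) bd: {C}
  cell(1,2) da: ∅
  cell(2,3) ab: ∅
  cell(0,2) bda: ∅
  cell(1,3) dab: ∅
  cell(0,3) bdab: ∅

S ∉ T[0,3] ⇒ NO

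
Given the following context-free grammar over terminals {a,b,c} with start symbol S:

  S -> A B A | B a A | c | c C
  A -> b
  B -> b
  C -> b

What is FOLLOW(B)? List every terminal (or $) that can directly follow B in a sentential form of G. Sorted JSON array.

Compute FIRST by fixpoint:
round 1:
  A via A→b: +{b}
  B via B→b: +{b}
  C via C→b: +{b}
  S via S→A B A: +{b}
  S via S→c: +{c}
  FIRST(S)={b,c}  FIRST(A)={b}  FIRST(B)={b}  FIRST(C)={b}
round 2: (no change)
  FIRST(S)={b,c}  FIRST(A)={b}  FIRST(B)={b}  FIRST(C)={b}

Compute FOLLOW by fixpoint:
FOLLOW(S) := {$}
round 1:
  S→A B A: FOLLOW(A) ⊇ FIRST(B) = {b}; new: +{b}
  S→A B A: FOLLOW(B) ⊇ FIRST(A) = {b}; new: +{b}
  S→A B A: FOLLOW(A) ⊇ FOLLOW(S) ⊇ {$}; new: +{$}
  S→B a A: FOLLOW(B) ⊇ FIRST(a) = {a}; new: +{a}
  S→c C: FOLLOW(C) ⊇ FOLLOW(S) ⊇ {$}; new: +{$}
  FOLLOW[S]={$}  FOLLOW[A]={$,b}  FOLLOW[B]={a,b}  FOLLOW[C]={$}
round 2: done
  FOLLOW[S]={$}  FOLLOW[A]={$,b}  FOLLOW[B]={a,b}  FOLLOW[C]={$}

FOLLOW(B) = ["a", "b"]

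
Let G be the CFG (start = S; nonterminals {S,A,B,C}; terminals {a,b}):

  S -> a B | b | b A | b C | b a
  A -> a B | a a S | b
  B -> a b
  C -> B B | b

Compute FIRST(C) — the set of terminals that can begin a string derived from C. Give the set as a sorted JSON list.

FIRST iteration:
round 1:
  A via A→a B: +{a}
  A via A→b: +{b}
  B via B→a b: +{a}
  C via C→B B: +{a}
  C via C→b: +{b}
  S via S→a B: +{a}
  S via S→b: +{b}
  FIRST(S)={a,b}  FIRST(A)={a,b}  FIRST(B)={a}  FIRST(C)={a,b}
round 2: done
  FIRST(S)={a,b}  FIRST(A)={a,b}  FIRST(B)={a}  FIRST(C)={a,b}

FIRST(C) = ["a", "b"]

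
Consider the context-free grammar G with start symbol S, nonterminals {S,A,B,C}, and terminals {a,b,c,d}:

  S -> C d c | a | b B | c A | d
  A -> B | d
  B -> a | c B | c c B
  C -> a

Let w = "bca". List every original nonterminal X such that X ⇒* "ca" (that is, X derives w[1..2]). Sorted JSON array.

Convert to CNF:
  S -> C X5 | T0 A | T2 B | a | d
  A -> T0 B | T0 X3 | a | d
  B -> T0 B | T0 X4 | a
  C -> a
  T0 -> c
  T1 -> d
  T2 -> b
  X3 -> T0 B
  X4 -> T0 B
  X5 -> T1 T0

CYK fill, restricted to cells inside w[1..2]:
  T[1,1] 'c' = {T0}  orig:{}
  T[2,2] 'a' = {A,B,C,S}
  T[1,2] 'ca' = {A,B,S,X3,X4}  orig:{A,B,S}

Original NTs in T[1,2] deriving "ca": ["A", "B", "S"]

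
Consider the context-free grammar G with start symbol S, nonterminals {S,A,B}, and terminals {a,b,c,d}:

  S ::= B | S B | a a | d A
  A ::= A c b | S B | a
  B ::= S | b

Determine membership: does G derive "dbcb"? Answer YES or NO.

Convert to CNF:
  S -> S B | T2 T2 | T3 A | b
  A -> A X4 | S B | a
  B -> S B | T2 T2 | T3 A | b
  T0 -> c
  T1 -> b
  T2 -> a
  T3 -> d
  X4 -> T0 T1

CYK fill:
  cell(0,0) d: {T3}  orig:{}
  cell(1,1) b: {B,S,T1}  orig:{B,S}
  cell(2,2) c: {T0}  orig:{}
  cell(3,3) b: {B,S,T1}  orig:{B,S}
  cell(0,1) db: ∅
  cell(1,2) bc: ∅
  cell(2,3) cb: {X4}  orig:{}
  cell(0,2) dbc: ∅
  cell(1,3) bcb: ∅
  cell(0,3) dbcb: ∅

S ∉ T[0,3] ⇒ NO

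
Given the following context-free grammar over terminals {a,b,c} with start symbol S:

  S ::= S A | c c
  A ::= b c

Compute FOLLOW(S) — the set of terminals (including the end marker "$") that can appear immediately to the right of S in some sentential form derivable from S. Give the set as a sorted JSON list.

FIRST sets, iterate to fixpoint:
pass 1:
  A via A→b c: +{b}
  S via S→c c: +{c}
  S: {c}  A: {b}
pass 2: — fixpoint
  S: {c}  A: {b}

Compute FOLLOW by fixpoint:
FOLLOW(S) := {$}
round 1:
  S→S A: FOLLOW(S) ⊇ FIRST(A) = {b}; new: +{b}
  S→S A: FOLLOW(A) ⊇ FOLLOW(S) ⊇ {$,b}; new: +{$,b}
  S: {$,b}  A: {$,b}
round 2: — fixpoint
  S: {$,b}  A: {$,b}

FOLLOW(S) = ["$", "b"]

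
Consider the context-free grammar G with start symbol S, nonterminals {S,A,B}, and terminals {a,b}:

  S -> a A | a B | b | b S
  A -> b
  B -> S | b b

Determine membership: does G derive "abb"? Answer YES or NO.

CNF form of G:
  S -> T0 A | T0 B | T1 S | b
  A -> b
  B -> T0 A | T0 B | T1 S | T1 T1 | b
  T0 -> a
  T1 -> b

Fill CYK table bottom-up:
  cell(0,0) a: {T0}  orig:{}
  cell(1,1) b: {A,B,S,T1}  orig:{A,B,S}
  cell(2,2) b: {A,B,S,T1}  orig:{A,B,S}
  cell(0,1) ab: {B,S}
  cell(1,2) bb: {B,S}
  cell(0,2) abb: {B,S}

S ∈ T[0,2] ⇒ YES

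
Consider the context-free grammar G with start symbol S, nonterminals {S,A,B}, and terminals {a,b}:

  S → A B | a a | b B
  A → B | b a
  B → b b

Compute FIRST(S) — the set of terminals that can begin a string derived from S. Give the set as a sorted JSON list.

Compute FIRST by fixpoint:
iter 1:
  A via A→b a: +{b}
  B via B→b b: +{b}
  S via S→A B: +{b}
  S via S→a a: +{a}
  S: {a,b}  A: {b}  B: {b}
iter 2: (no change)
  S: {a,b}  A: {b}  B: {b}

FIRST(S) = ["a", "b"]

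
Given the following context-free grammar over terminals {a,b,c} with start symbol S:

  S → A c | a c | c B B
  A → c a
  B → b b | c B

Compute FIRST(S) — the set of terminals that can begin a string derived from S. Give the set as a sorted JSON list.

FIRST iteration:
pass 1:
  A via A→c a: +{c}
  B via B→b b: +{b}
  B via B→c B: +{c}
  S via S→A c: +{c}
  S via S→a c: +{a}
  FIRST(S)={a,c}  FIRST(A)={c}  FIRST(B)={b,c}
pass 2: (stable)
  FIRST(S)={a,c}  FIRST(A)={c}  FIRST(B)={b,c}

FIRST(S) = ["a", "c"]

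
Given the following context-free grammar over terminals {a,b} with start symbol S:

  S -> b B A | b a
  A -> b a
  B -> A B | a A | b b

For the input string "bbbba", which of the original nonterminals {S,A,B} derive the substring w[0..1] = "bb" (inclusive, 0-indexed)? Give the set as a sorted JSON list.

Convert to CNF:
  S -> T0 T1 | T0 X2
  A -> T0 T1
  B -> A B | T0 T0 | T1 A
  T0 -> b
  T1 -> a
  X2 -> B A

CYK table (by increasing span), restricted to cells inside w[0..1]:
  T[0,0] 'b' = {T0}  orig:{}
  T[1,1] 'b' = {T0}  orig:{}
  T[0,1] 'bb' = {B}

Original NTs in T[0,1] deriving "bb": ["B"]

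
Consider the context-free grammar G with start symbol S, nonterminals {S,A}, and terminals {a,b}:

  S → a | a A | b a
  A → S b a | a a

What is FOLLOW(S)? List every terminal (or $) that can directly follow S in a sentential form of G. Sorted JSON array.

FIRST sets, iterate to fixpoint:
iter 1:
  A via A→a a: +{a}
  S via S→a: +{a}
  S via S→b a: +{b}
  S: {a,b}  A: {a}
iter 2:
  A via A→S b a: +{b}
  S: {a,b}  A: {a,b}
iter 3: (no change)
  S: {a,b}  A: {a,b}

Compute FOLLOW by fixpoint:
initialize: $ ∈ FOLLOW(S)
round 1:
  A→S b a: FOLLOW(S) ⊇ FIRST(b) = {b}; new: +{b}
  S→a A: FOLLOW(A) ⊇ FOLLOW(S) ⊇ {$,b}; new: +{$,b}
  S: {$,b}  A: {$,b}
round 2: done
  S: {$,b}  A: {$,b}

FOLLOW(S) = ["$", "b"]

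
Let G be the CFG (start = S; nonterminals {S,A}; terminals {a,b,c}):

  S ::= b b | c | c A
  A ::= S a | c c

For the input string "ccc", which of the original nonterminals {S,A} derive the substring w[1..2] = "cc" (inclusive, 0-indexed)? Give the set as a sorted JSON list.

Convert to CNF:
  S -> T1 A | T2 T2 | c
  A -> S T0 | T1 T1
  T0 -> a
  T1 -> c
  T2 -> b

CYK fill (cells [i..j] with 1 ≤ i ≤ j ≤ 2 only):
  [1..1]={S,T1}  "c"  orig:{S}
  [2..2]={S,T1}  "c"  orig:{S}
  [1..2]={A}  "cc"

Original NTs in T[1,2] deriving "cc": ["A"]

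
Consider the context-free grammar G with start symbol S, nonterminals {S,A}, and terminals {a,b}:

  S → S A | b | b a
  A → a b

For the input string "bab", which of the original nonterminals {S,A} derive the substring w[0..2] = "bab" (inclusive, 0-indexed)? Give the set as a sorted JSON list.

Convert to CNF:
  S -> S A | T1 T0 | b
  A -> T0 T1
  T0 -> a
  T1 -> b

Fill CYK table bottom-up — only the sub-triangle for w[0..2]:
  T[0,0] 'b' = {S,T1}  orig:{S}
  T[1,1] 'a' = {T0}  orig:{}
  T[2,2] 'b' = {S,T1}  orig:{S}
  T[0,1] 'ba' = {S}
  T[1,2] 'ab' = {A}
  T[0,2] 'bab' = {S}

Original NTs in T[0,2] deriving "bab": ["S"]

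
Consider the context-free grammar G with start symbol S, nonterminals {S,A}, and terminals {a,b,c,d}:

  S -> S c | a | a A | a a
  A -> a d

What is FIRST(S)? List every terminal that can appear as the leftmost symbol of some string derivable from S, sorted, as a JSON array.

Compute FIRST by fixpoint:
pass 1:
  A via A→a d: +{a}
  S via S→a: +{a}
  S: {a}  A: {a}
pass 2: (no change)
  S: {a}  A: {a}

FIRST(S) = ["a"]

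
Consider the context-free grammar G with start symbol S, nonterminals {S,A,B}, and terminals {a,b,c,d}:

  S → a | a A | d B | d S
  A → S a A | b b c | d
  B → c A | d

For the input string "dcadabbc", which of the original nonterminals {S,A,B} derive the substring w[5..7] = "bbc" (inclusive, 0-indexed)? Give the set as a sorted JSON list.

CNF form of G:
  S -> T0 A | T3 B | T3 S | a
  A -> S X4 | T1 X5 | d
  B -> T2 A | d
  T0 -> a
  T1 -> b
  T2 -> c
  T3 -> d
  X4 -> T0 A
  X5 -> T1 T2

CYK fill — only the sub-triangle for w[5..7]:
  [5..5]={T1}  "b"  orig:{}
  [6..6]={T1}  "b"  orig:{}
  [7..7]={T2}  "c"  orig:{}
  [5..6]=∅  "bb"
  [6..7]={X5}  "bc"  orig:{}
  [5..7]={A}  "bbc"

Original NTs in T[5,7] deriving "bbc": ["A"]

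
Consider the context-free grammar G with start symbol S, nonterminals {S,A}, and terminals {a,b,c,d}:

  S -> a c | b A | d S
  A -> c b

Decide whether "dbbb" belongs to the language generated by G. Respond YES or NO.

CNF form of G:
  S -> T1 A | T2 T0 | T3 S
  A -> T0 T1
  T0 -> c
  T1 -> b
  T2 -> a
  T3 -> d

CYK table (by increasing span):
  cell(0,0) d: {T3}  orig:{}
  cell(1,1) b: {T1}  orig:{}
  cell(2,2) b: {T1}  orig:{}
  cell(3,3) b: {T1}  orig:{}
  cell(0,1) db: ∅
  cell(1,2) bb: ∅
  cell(2,3) bb: ∅
  cell(0,2) dbb: ∅
  cell(1,3) bbb: ∅
  cell(0,3) dbbb: ∅

S ∉ T[0,3] ⇒ NO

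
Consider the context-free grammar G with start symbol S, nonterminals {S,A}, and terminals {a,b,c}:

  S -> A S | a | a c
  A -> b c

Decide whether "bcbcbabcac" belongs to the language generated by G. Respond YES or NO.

Convert to CNF:
  S -> A S | T2 T1 | a
  A -> T0 T1
  T0 -> b
  T1 -> c
  T2 -> a

CYK table (by increasing span):
  cell(0,0) b: {T0}  orig:{}
  cell(1,1) c: {T1}  orig:{}
  cell(2,2) b: {T0}  orig:{}
  cell(3,3) c: {T1}  orig:{}
  cell(4,4) b: {T0}  orig:{}
  cell(5,5) a: {S,T2}  orig:{S}
  cell(6,6) b: {T0}  orig:{}
  cell(7,7) c: {T1}  orig:{}
  cell(8,8) a: {S,T2}  orig:{S}
  cell(9,9) c: {T1}  orig:{}
  cell(0,1) bc: {A}
  cell(1,2) cb: ∅
  cell(2,3) bc: {A}
  cell(3,4) cb: ∅
  cell(4,5) ba: ∅
  cell(5,6) ab: ∅
  cell(6,7) bc: {A}
  cell(7,8) ca: ∅
  cell(8,9) ac: {S}
  cell(0,2) bcb: ∅
  cell(1,3) cbc: ∅
  cell(2,4) bcb: ∅
  cell(3,5) cba: ∅
  cell(4,6) bab: ∅
  cell(5,7) abc: ∅
  cell(6,8) bca: {S}
  cell(7,9) cac: ∅
  cell(0,3) bcbc: ∅
  cell(1,4) cbcb: ∅
  cell(2,5) bcba: ∅
  cell(3,6) cbab: ∅
  cell(4,7) babc: ∅
  cell(5,8) abca: ∅
  cell(6,9) bcac: {S}
  cell(0,4) bcbcb: ∅
  cell(1,5) cbcba: ∅
  cell(2,6) bcbab: ∅
  cell(3,7) cbabc: ∅
  cell(4,8) babca: ∅
  cell(5,9) abcac: ∅
  cell(0,5) bcbcba: ∅
  cell(1,6) cbcbab: ∅
  cell(2,7) bcbabc: ∅
  cell(3,8) cbabca: ∅
  cell(4,9) babcac: ∅
  cell(0,6) bcbcbab: ∅
  cell(1,7) cbcbabc: ∅
  cell(2,8) bcbabca: ∅
  cell(3,9) cbabcac: ∅
  cell(0,7) bcbcbabc: ∅
  cell(1,8) cbcbabca: ∅
  cell(2,9) bcbabcac: ∅
  cell(0,8) bcbcbabca: ∅
  cell(1,9) cbcbabcac: ∅
  cell(0,9) bcbcbabcac: ∅

S ∉ T[0,9] ⇒ NO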